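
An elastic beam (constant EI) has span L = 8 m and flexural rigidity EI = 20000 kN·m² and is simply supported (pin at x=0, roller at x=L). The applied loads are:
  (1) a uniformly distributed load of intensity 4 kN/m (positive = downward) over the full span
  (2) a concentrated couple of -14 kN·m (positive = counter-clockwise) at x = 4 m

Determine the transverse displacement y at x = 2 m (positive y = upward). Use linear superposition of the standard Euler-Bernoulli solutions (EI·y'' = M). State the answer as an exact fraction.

y(2) = -29/4000 m

Load 1 — uniform load w=4 kN/m over full span:
  y_1 = -wx(L³-2Lx²+x³)/(24EI) = -4·2·(8³-2·8·2²+2³)/(24·20000) = -19/2500 m
Load 2 — applied couple M₀=-14 kN·m at a=4 m (b=L-a=4):
  y_2 = (M₀x³/(6L)+C₁x)/EI  [x≤a] with C₁=M₀(3b²-L²)/(6L)=14/3 = ((-14)·2³/(6·8)+(14/3)·2)/20000 = 7/20000 m
Superposition: y = Σ y_i = -29/4000 m ≈ -0.007250 m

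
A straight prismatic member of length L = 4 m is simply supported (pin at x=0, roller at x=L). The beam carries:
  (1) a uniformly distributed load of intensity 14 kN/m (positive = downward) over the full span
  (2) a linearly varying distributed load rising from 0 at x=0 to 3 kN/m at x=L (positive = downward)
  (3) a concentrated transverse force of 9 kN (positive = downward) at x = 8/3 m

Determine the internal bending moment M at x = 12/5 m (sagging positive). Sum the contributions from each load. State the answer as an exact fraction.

M(12/5) = 4644/125 kN·m

Load 1 — uniform load w=14 kN/m over full span:
  M_1 = wx(L-x)/2 = 14·(12/5)·(4-(12/5))/2 = 672/25 kN·m
Load 2 — triangular load w₀=3 kN/m (0→w₀ over full span):
  M_2 = w₀Lx/6 - w₀x³/(6L) = 3·4·(12/5)/6 - 3·(12/5)³/(6·4) = 384/125 kN·m
Load 3 — point force P=9 kN at a=8/3 m (b=L-a=4/3):
  M_3 = Pbx/L  [x≤a] = 9·(4/3)·(12/5)/4 = 36/5 kN·m
Superposition: M = Σ M_i = 4644/125 kN·m ≈ 37.152000 kN·m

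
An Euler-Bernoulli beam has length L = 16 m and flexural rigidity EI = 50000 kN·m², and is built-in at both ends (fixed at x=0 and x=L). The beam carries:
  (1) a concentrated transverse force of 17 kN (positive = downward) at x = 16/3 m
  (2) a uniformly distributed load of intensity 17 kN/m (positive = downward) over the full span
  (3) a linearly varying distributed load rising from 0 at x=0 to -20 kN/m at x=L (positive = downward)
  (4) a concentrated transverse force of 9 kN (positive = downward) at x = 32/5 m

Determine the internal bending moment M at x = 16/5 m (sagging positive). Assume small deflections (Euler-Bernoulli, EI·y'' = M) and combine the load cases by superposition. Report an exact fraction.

M(16/5) = 13712/1875 kN·m

Load 1 — point force P=17 kN at a=16/3 m (b=L-a=32/3):
  M_1 = Pb²(3a+b)x/L³ - Pab²/L²  [x≤a] = 17·(32/3)²·(3·(16/3)+(32/3))·(16/5)/16³ - 17·(16/3)·(32/3)²/16² = 0 kN·m
Load 2 — uniform load w=17 kN/m over full span:
  M_2 = wLx/2 - wL²/12 - wx²/2 = 17·16·(16/5)/2 - 17·16²/12 - 17·(16/5)²/2 = -1088/75 kN·m
Load 3 — triangular load w₀=-20 kN/m (0→w₀ over full span):
  M_3 = 3w₀Lx/20 - w₀L²/30 - w₀x³/(6L) = 3·(-20)·16·(16/5)/20 - (-20)·16²/30 - (-20)·(16/5)³/(6·16) = 1792/75 kN·m
Load 4 — point force P=9 kN at a=32/5 m (b=L-a=48/5):
  M_4 = Pb²(3a+b)x/L³ - Pab²/L²  [x≤a] = 9·(48/5)²·(3·(32/5)+(48/5))·(16/5)/16³ - 9·(32/5)·(48/5)²/16² = -1296/625 kN·m
Superposition: M = Σ M_i = 13712/1875 kN·m ≈ 7.313067 kN·m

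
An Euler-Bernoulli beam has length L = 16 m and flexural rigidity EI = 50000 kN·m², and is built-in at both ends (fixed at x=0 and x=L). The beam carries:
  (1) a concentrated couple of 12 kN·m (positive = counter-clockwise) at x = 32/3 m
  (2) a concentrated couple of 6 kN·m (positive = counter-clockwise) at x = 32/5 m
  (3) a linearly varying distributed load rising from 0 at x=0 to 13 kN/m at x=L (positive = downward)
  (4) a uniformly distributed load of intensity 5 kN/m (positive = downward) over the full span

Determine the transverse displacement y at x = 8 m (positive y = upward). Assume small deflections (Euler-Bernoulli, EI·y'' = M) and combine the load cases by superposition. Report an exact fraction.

Load 1 — applied couple M₀=12 kN·m at a=32/3 m (b=L-a=16/3):
  y_1 = (R_Ax³/6 - M_Ax²/2)/EI  [x≤a] with R_A=1, M_A=4 = (1·8³/6 - 4·8²/2)/50000 = -8/9375 m
Load 2 — applied couple M₀=6 kN·m at a=32/5 m (b=L-a=48/5):
  y_2 = (R_Ax³/6 - M_Ax²/2 - M₀(x-a)²/2)/EI  [x>a] with R_A=27/50, M_A=18/25 = ((27/50)·8³/6 - (18/25)·8²/2 - 6·(8-(32/5))²/2)/50000 = 24/78125 m
Load 3 — triangular load w₀=13 kN/m (0→w₀ over full span):
  y_3 = -w₀x²(L-x)²(x+2L)/(120LEI) = -13·8²·(16-8)²·(8+2·16)/(120·16·50000) = -208/9375 m
Load 4 — uniform load w=5 kN/m over full span:
  y_4 = -wx²(L-x)²/(24EI) = -5·8²·(16-8)²/(24·50000) = -32/1875 m
Superposition: y = Σ y_i = -9328/234375 m ≈ -0.039799 m

y(8) = -9328/234375 m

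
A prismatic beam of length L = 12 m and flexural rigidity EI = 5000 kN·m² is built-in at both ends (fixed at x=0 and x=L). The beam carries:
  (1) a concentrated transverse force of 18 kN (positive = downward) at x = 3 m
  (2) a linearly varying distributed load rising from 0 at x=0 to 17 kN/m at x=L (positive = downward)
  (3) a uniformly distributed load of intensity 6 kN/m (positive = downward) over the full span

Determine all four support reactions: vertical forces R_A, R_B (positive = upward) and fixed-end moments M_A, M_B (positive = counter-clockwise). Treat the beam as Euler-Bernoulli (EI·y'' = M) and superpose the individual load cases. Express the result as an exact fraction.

R_A = 6543/80 kN, M_A = 7359/40 kN·m, R_B = 8817/80 kN, M_B = -8181/40 kN·m

Load 1 — point force P=18 kN at a=3 m (b=L-a=9):
  R_A = Pb²(3a+b)/L³ = 18·9²·(3·3+9)/12³ = 243/16 kN
  M_A = Pab²/L² = 18·3·9²/12² = 243/8 kN·m
  R_B = Pa²(a+3b)/L³ = 18·3²·(3+3·9)/12³ = 45/16 kN
  M_B = -Pa²b/L² = -18·3²·9/12² = -81/8 kN·m
Load 2 — triangular load w₀=17 kN/m (0→w₀ over full span):
  R_A = 3w₀L/20 = 3·17·12/20 = 153/5 kN
  M_A = w₀L²/30 = 17·12²/30 = 408/5 kN·m
  R_B = 7w₀L/20 = 7·17·12/20 = 357/5 kN
  M_B = -w₀L²/20 = -17·12²/20 = -612/5 kN·m
Load 3 — uniform load w=6 kN/m over full span:
  R_A = wL/2 = 6·12/2 = 36 kN
  M_A = wL²/12 = 6·12²/12 = 72 kN·m
  R_B = wL/2 = 6·12/2 = 36 kN
  M_B = -wL²/12 = -6·12²/12 = -72 kN·m
Superposition: R_A = 6543/80 kN, M_A = 7359/40 kN·m, R_B = 8817/80 kN, M_B = -8181/40 kN·m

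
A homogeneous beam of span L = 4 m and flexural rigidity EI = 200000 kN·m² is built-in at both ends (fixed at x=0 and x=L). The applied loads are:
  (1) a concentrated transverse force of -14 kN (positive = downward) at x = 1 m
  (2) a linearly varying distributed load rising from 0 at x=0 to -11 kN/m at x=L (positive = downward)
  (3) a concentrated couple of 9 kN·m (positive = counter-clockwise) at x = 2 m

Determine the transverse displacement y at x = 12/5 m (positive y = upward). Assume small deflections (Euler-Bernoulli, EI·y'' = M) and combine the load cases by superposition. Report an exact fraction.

Load 1 — point force P=-14 kN at a=1 m (b=L-a=3):
  y_1 = -Pa²(L-x)²(3bL-(3b+a)(L-x))/(6L³EI)  [x>a] = -(-14)·1²·(4-(12/5))²·(3·3·4-(3·3+1)·(4-(12/5)))/(6·4³·200000) = 7/750000 m
Load 2 — triangular load w₀=-11 kN/m (0→w₀ over full span):
  y_2 = -w₀x²(L-x)²(x+2L)/(120LEI) = -(-11)·(12/5)²·(4-(12/5))²·((12/5)+2·4)/(120·4·200000) = 858/48828125 m
Load 3 — applied couple M₀=9 kN·m at a=2 m (b=L-a=2):
  y_3 = (R_Ax³/6 - M_Ax²/2 - M₀(x-a)²/2)/EI  [x>a] with R_A=27/8, M_A=9/4 = ((27/8)·(12/5)³/6 - (9/4)·(12/5)²/2 - 9·((12/5)-2)²/2)/200000 = 9/3125000 m
Superposition: y = Σ y_i = 69809/2343750000 m ≈ 0.000030 m

y(12/5) = 69809/2343750000 m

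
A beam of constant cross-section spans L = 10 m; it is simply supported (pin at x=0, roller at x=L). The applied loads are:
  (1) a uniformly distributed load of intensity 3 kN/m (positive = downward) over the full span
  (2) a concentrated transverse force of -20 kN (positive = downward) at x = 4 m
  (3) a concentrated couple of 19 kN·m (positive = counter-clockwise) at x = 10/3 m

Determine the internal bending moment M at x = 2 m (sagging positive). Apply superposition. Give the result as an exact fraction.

Load 1 — uniform load w=3 kN/m over full span:
  M_1 = wx(L-x)/2 = 3·2·(10-2)/2 = 24 kN·m
Load 2 — point force P=-20 kN at a=4 m (b=L-a=6):
  M_2 = Pbx/L  [x≤a] = (-20)·6·2/10 = -24 kN·m
Load 3 — applied couple M₀=19 kN·m at a=10/3 m (b=L-a=20/3):
  M_3 = M₀x/L  [x≤a] = 19·2/10 = 19/5 kN·m
Superposition: M = Σ M_i = 19/5 kN·m ≈ 3.800000 kN·m

M(2) = 19/5 kN·m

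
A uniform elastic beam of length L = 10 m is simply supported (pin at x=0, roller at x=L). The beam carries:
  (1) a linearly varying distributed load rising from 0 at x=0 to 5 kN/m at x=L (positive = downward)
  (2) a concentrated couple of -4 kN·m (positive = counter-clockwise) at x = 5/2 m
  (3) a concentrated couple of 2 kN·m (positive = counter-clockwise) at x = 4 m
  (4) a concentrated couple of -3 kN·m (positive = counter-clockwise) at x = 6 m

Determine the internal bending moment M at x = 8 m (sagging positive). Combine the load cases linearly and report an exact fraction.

M(8) = 25 kN·m

Load 1 — triangular load w₀=5 kN/m (0→w₀ over full span):
  M_1 = w₀Lx/6 - w₀x³/(6L) = 5·10·8/6 - 5·8³/(6·10) = 24 kN·m
Load 2 — applied couple M₀=-4 kN·m at a=5/2 m (b=L-a=15/2):
  M_2 = M₀x/L - M₀  [x>a] = (-4)·8/10 - (-4) = 4/5 kN·m
Load 3 — applied couple M₀=2 kN·m at a=4 m (b=L-a=6):
  M_3 = M₀x/L - M₀  [x>a] = 2·8/10 - 2 = -2/5 kN·m
Load 4 — applied couple M₀=-3 kN·m at a=6 m (b=L-a=4):
  M_4 = M₀x/L - M₀  [x>a] = (-3)·8/10 - (-3) = 3/5 kN·m
Superposition: M = Σ M_i = 25 kN·m ≈ 25.000000 kN·m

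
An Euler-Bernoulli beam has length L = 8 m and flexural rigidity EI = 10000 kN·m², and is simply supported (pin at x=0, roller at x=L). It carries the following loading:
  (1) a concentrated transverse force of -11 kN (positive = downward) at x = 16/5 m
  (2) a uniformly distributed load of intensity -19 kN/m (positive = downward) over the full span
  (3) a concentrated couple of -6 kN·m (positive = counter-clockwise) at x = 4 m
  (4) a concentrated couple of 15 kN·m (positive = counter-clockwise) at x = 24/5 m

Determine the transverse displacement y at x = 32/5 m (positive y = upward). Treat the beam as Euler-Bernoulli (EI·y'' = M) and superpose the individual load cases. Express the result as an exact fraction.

Load 1 — point force P=-11 kN at a=16/5 m (b=L-a=24/5):
  y_1 = -Pa(L-x)(2Lx-a²-x²)/(6LEI)  [x>a] = -(-11)·(16/5)·(8-(32/5))·(2·8·(32/5)-(16/5)²-(32/5)²)/(6·8·10000) = 1408/234375 m
Load 2 — uniform load w=-19 kN/m over full span:
  y_2 = -wx(L³-2Lx²+x³)/(24EI) = -(-19)·(32/5)·(8³-2·8·(32/5)²+(32/5)³)/(24·10000) = 70528/1171875 m
Load 3 — applied couple M₀=-6 kN·m at a=4 m (b=L-a=4):
  y_3 = (M₀x³/(6L)-M₀(x-a)²/2+C₁x)/EI  [x>a] with C₁=M₀(3b²-L²)/(6L)=2 = ((-6)·(32/5)³/(6·8)-(-6)·((32/5)-4)²/2+2·(32/5))/10000 = -21/78125 m
Load 4 — applied couple M₀=15 kN·m at a=24/5 m (b=L-a=16/5):
  y_4 = (M₀x³/(6L)-M₀(x-a)²/2+C₁x)/EI  [x>a] with C₁=M₀(3b²-L²)/(6L)=-52/5 = (15·(32/5)³/(6·8)-15·((32/5)-(24/5))²/2+(-52/5)·(32/5))/10000 = -6/15625 m
Superposition: y = Σ y_i = 25601/390625 m ≈ 0.065539 m

y(32/5) = 25601/390625 m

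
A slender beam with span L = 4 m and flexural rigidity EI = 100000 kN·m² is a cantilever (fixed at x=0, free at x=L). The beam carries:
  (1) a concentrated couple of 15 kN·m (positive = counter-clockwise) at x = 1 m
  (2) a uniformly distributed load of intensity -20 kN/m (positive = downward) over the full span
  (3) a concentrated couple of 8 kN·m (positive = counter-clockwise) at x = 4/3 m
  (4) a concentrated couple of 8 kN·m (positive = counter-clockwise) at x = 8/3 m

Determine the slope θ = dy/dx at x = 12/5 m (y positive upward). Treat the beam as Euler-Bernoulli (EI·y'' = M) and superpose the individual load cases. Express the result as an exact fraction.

Load 1 — applied couple M₀=15 kN·m at a=1 m (b=L-a=3):
  θ_1 = M₀a/EI  [x>a] = 15·1/100000 = 3/20000 rad
Load 2 — uniform load w=-20 kN/m over full span:
  θ_2 = -wx(x²-3Lx+3L²)/(6EI) = -(-20)·(12/5)·((12/5)²-3·4·(12/5)+3·4²)/(6·100000) = 156/78125 rad
Load 3 — applied couple M₀=8 kN·m at a=4/3 m (b=L-a=8/3):
  θ_3 = M₀a/EI  [x>a] = 8·(4/3)/100000 = 1/9375 rad
Load 4 — applied couple M₀=8 kN·m at a=8/3 m (b=L-a=4/3):
  θ_4 = M₀x/EI  [x≤a] = 8·(12/5)/100000 = 3/15625 rad
Superposition: θ = Σ θ_i = 18341/7500000 rad ≈ 0.002445 rad

θ(12/5) = 18341/7500000 rad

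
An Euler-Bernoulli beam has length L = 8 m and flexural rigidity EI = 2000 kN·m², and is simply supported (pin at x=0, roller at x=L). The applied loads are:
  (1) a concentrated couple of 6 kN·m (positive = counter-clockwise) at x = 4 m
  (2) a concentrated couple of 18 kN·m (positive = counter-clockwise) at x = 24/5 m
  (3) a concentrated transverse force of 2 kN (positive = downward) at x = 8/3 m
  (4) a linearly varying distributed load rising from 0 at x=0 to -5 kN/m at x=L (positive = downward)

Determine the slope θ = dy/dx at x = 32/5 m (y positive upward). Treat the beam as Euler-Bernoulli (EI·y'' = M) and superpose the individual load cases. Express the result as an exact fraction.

θ(32/5) = -171301/10125000 rad

Load 1 — applied couple M₀=6 kN·m at a=4 m (b=L-a=4):
  θ_1 = (M₀x²/(2L)-M₀(x-a)+C₁)/EI  [x>a] with C₁=M₀(3b²-L²)/(6L)=-2 = (6·(32/5)²/(2·8)-6·((32/5)-4)+(-2))/2000 = -13/25000 rad
Load 2 — applied couple M₀=18 kN·m at a=24/5 m (b=L-a=16/5):
  θ_2 = (M₀x²/(2L)-M₀(x-a)+C₁)/EI  [x>a] with C₁=M₀(3b²-L²)/(6L)=-312/25 = (18·(32/5)²/(2·8)-18·((32/5)-(24/5))+(-312/25))/2000 = 3/1250 rad
Load 3 — point force P=2 kN at a=8/3 m (b=L-a=16/3):
  θ_3 = -Pa(2L²-6Lx+3x²+a²)/(6LEI)  [x>a] = -2·(8/3)·(2·8²-6·8·(32/5)+3·(32/5)²+(8/3)²)/(6·8·2000) = 692/253125 rad
Load 4 — triangular load w₀=-5 kN/m (0→w₀ over full span):
  θ_4 = -w₀(7L⁴-30L²x²+15x⁴)/(360LEI) = -(-5)·(7·8⁴-30·8²·(32/5)²+15·(32/5)⁴)/(360·8·2000) = -3028/140625 rad
Superposition: θ = Σ θ_i = -171301/10125000 rad ≈ -0.016919 rad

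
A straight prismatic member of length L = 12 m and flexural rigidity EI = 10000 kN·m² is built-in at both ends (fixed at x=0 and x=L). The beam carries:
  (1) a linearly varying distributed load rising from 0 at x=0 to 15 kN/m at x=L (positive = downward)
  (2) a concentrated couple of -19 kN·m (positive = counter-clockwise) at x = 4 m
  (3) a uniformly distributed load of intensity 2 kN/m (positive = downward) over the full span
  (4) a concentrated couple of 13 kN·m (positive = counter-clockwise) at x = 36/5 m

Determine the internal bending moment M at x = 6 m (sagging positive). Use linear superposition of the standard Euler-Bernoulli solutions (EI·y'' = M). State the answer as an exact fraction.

Load 1 — triangular load w₀=15 kN/m (0→w₀ over full span):
  M_1 = 3w₀Lx/20 - w₀L²/30 - w₀x³/(6L) = 3·15·12·6/20 - 15·12²/30 - 15·6³/(6·12) = 45 kN·m
Load 2 — applied couple M₀=-19 kN·m at a=4 m (b=L-a=8):
  M_2 = R_Ax - M_A - M₀  [x>a] with R_A=-19/9, M_A=0 = (-19/9)·6 - 0 - (-19) = 19/3 kN·m
Load 3 — uniform load w=2 kN/m over full span:
  M_3 = wLx/2 - wL²/12 - wx²/2 = 2·12·6/2 - 2·12²/12 - 2·6²/2 = 12 kN·m
Load 4 — applied couple M₀=13 kN·m at a=36/5 m (b=L-a=24/5):
  M_4 = R_Ax - M_A  [x≤a] with R_A=39/25, M_A=104/25 = (39/25)·6 - (104/25) = 26/5 kN·m
Superposition: M = Σ M_i = 1028/15 kN·m ≈ 68.533333 kN·m

M(6) = 1028/15 kN·m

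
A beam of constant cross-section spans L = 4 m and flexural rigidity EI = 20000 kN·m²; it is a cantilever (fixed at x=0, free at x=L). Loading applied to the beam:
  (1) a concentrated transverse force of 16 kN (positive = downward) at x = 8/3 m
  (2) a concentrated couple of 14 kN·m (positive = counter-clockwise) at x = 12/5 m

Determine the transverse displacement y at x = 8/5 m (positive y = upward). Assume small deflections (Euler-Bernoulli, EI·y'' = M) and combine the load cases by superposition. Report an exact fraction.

Load 1 — point force P=16 kN at a=8/3 m (b=L-a=4/3):
  y_1 = -Px²(3a-x)/(6EI)  [x≤a] = -16·(8/5)²·(3·(8/3)-(8/5))/(6·20000) = -512/234375 m
Load 2 — applied couple M₀=14 kN·m at a=12/5 m (b=L-a=8/5):
  y_2 = M₀x²/(2EI)  [x≤a] = 14·(8/5)²/(2·20000) = 14/15625 m
Superposition: y = Σ y_i = -302/234375 m ≈ -0.001289 m

y(8/5) = -302/234375 m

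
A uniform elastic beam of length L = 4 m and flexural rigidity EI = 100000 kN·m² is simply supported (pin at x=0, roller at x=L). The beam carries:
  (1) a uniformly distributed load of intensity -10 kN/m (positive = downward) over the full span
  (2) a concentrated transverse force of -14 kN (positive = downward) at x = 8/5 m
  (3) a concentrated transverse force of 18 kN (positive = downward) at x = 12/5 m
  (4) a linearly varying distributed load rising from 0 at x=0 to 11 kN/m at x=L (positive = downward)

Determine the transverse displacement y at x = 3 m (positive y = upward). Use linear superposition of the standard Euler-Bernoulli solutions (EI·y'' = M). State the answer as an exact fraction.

y(3) = 20373/400000000 m

Load 1 — uniform load w=-10 kN/m over full span:
  y_1 = -wx(L³-2Lx²+x³)/(24EI) = -(-10)·3·(4³-2·4·3²+3³)/(24·100000) = 19/80000 m
Load 2 — point force P=-14 kN at a=8/5 m (b=L-a=12/5):
  y_2 = -Pa(L-x)(2Lx-a²-x²)/(6LEI)  [x>a] = -(-14)·(8/5)·(4-3)·(2·4·3-(8/5)²-3²)/(6·4·100000) = 2177/18750000 m
Load 3 — point force P=18 kN at a=12/5 m (b=L-a=8/5):
  y_3 = -Pa(L-x)(2Lx-a²-x²)/(6LEI)  [x>a] = -18·(12/5)·(4-3)·(2·4·3-(12/5)²-3²)/(6·4·100000) = -2079/12500000 m
Load 4 — triangular load w₀=11 kN/m (0→w₀ over full span):
  y_4 = -w₀x(7L⁴-10L²x²+3x⁴)/(360LEI) = -11·3·(7·4⁴-10·4²·3²+3·3⁴)/(360·4·100000) = -1309/9600000 m
Superposition: y = Σ y_i = 20373/400000000 m ≈ 0.000051 m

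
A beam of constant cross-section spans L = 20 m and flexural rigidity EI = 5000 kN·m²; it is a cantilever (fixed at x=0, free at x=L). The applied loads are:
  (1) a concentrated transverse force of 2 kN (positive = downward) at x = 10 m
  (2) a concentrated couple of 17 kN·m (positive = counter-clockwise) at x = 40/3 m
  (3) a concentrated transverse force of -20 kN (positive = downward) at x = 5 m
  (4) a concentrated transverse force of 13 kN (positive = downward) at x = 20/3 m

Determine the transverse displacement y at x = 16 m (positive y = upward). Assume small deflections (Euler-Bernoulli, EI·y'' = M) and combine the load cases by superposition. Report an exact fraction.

y(16) = 3661/40500 m

Load 1 — point force P=2 kN at a=10 m (b=L-a=10):
  y_1 = -Pa²(3x-a)/(6EI)  [x>a] = -2·10²·(3·16-10)/(6·5000) = -19/75 m
Load 2 — applied couple M₀=17 kN·m at a=40/3 m (b=L-a=20/3):
  y_2 = M₀a(2x-a)/(2EI)  [x>a] = 17·(40/3)·(2·16-(40/3))/(2·5000) = 476/1125 m
Load 3 — point force P=-20 kN at a=5 m (b=L-a=15):
  y_3 = -Pa²(3x-a)/(6EI)  [x>a] = -(-20)·5²·(3·16-5)/(6·5000) = 43/60 m
Load 4 — point force P=13 kN at a=20/3 m (b=L-a=40/3):
  y_4 = -Pa²(3x-a)/(6EI)  [x>a] = -13·(20/3)²·(3·16-(20/3))/(6·5000) = -1612/2025 m
Superposition: y = Σ y_i = 3661/40500 m ≈ 0.090395 m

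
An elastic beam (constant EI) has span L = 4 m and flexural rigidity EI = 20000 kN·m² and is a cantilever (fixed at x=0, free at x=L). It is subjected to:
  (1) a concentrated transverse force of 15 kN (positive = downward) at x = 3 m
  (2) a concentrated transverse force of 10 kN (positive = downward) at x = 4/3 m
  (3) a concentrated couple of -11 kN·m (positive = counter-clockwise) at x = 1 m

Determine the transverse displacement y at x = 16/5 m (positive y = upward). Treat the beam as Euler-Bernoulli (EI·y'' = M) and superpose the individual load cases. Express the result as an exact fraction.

Load 1 — point force P=15 kN at a=3 m (b=L-a=1):
  y_1 = -Pa²(3x-a)/(6EI)  [x>a] = -15·3²·(3·(16/5)-3)/(6·20000) = -297/40000 m
Load 2 — point force P=10 kN at a=4/3 m (b=L-a=8/3):
  y_2 = -Pa²(3x-a)/(6EI)  [x>a] = -10·(4/3)²·(3·(16/5)-(4/3))/(6·20000) = -62/50625 m
Load 3 — applied couple M₀=-11 kN·m at a=1 m (b=L-a=3):
  y_3 = M₀a(2x-a)/(2EI)  [x>a] = (-11)·1·(2·(16/5)-1)/(2·20000) = -297/200000 m
Superposition: y = Σ y_i = -82091/8100000 m ≈ -0.010135 m

y(16/5) = -82091/8100000 m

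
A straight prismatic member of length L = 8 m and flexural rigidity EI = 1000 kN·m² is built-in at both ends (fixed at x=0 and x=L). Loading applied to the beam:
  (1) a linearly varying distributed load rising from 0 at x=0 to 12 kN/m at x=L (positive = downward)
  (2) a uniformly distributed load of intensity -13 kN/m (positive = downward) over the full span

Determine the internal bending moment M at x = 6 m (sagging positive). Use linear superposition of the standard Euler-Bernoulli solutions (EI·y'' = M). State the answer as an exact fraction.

M(6) = -28/15 kN·m

Load 1 — triangular load w₀=12 kN/m (0→w₀ over full span):
  M_1 = 3w₀Lx/20 - w₀L²/30 - w₀x³/(6L) = 3·12·8·6/20 - 12·8²/30 - 12·6³/(6·8) = 34/5 kN·m
Load 2 — uniform load w=-13 kN/m over full span:
  M_2 = wLx/2 - wL²/12 - wx²/2 = (-13)·8·6/2 - (-13)·8²/12 - (-13)·6²/2 = -26/3 kN·m
Superposition: M = Σ M_i = -28/15 kN·m ≈ -1.866667 kN·m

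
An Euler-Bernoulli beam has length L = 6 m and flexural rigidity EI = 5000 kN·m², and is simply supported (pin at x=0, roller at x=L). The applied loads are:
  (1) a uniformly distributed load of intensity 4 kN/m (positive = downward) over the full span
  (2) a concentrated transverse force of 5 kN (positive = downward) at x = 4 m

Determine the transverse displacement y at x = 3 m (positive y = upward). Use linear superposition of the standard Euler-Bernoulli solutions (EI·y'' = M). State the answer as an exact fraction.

y(3) = -13/750 m

Load 1 — uniform load w=4 kN/m over full span:
  y_1 = -wx(L³-2Lx²+x³)/(24EI) = -4·3·(6³-2·6·3²+3³)/(24·5000) = -27/2000 m
Load 2 — point force P=5 kN at a=4 m (b=L-a=2):
  y_2 = -Pbx(L²-b²-x²)/(6LEI)  [x≤a] = -5·2·3·(6²-2²-3²)/(6·6·5000) = -23/6000 m
Superposition: y = Σ y_i = -13/750 m ≈ -0.017333 m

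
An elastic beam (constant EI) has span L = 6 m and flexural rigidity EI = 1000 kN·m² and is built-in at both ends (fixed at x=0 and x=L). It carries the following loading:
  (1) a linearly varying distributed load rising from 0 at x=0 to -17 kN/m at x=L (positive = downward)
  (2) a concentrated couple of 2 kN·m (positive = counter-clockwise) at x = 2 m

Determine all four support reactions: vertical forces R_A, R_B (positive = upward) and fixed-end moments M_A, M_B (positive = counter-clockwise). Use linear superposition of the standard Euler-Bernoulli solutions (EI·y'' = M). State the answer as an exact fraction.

Load 1 — triangular load w₀=-17 kN/m (0→w₀ over full span):
  R_A = 3w₀L/20 = 3·(-17)·6/20 = -153/10 kN
  M_A = w₀L²/30 = (-17)·6²/30 = -102/5 kN·m
  R_B = 7w₀L/20 = 7·(-17)·6/20 = -357/10 kN
  M_B = -w₀L²/20 = -(-17)·6²/20 = 153/5 kN·m
Load 2 — applied couple M₀=2 kN·m at a=2 m (b=L-a=4):
  R_A = 6M₀ab/L³ = 6·2·2·4/6³ = 4/9 kN
  M_A = M₀b(2a-b)/L² = 2·4·(2·2-4)/6² = 0 kN·m
  R_B = -6M₀ab/L³ = -6·2·2·4/6³ = -4/9 kN
  M_B = M₀a(2b-a)/L² = 2·2·(2·4-2)/6² = 2/3 kN·m
Superposition: R_A = -1337/90 kN, M_A = -102/5 kN·m, R_B = -3253/90 kN, M_B = 469/15 kN·m

R_A = -1337/90 kN, M_A = -102/5 kN·m, R_B = -3253/90 kN, M_B = 469/15 kN·m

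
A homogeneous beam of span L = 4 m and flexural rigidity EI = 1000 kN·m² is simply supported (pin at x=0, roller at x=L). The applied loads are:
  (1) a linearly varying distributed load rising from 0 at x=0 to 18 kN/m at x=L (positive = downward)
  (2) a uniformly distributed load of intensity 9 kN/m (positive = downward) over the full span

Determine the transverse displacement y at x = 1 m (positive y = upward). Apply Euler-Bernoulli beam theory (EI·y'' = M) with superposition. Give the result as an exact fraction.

y(1) = -669/16000 m

Load 1 — triangular load w₀=18 kN/m (0→w₀ over full span):
  y_1 = -w₀x(7L⁴-10L²x²+3x⁴)/(360LEI) = -18·1·(7·4⁴-10·4²·1²+3·1⁴)/(360·4·1000) = -327/16000 m
Load 2 — uniform load w=9 kN/m over full span:
  y_2 = -wx(L³-2Lx²+x³)/(24EI) = -9·1·(4³-2·4·1²+1³)/(24·1000) = -171/8000 m
Superposition: y = Σ y_i = -669/16000 m ≈ -0.041813 m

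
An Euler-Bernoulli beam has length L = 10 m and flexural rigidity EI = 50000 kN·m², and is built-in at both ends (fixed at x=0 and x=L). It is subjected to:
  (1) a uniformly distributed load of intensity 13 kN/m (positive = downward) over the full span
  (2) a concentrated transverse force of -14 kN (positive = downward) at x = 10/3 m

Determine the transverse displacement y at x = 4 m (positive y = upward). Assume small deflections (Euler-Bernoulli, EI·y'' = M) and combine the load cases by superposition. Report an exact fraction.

Load 1 — uniform load w=13 kN/m over full span:
  y_1 = -wx²(L-x)²/(24EI) = -13·4²·(10-4)²/(24·50000) = -39/6250 m
Load 2 — point force P=-14 kN at a=10/3 m (b=L-a=20/3):
  y_2 = -Pa²(L-x)²(3bL-(3b+a)(L-x))/(6L³EI)  [x>a] = -(-14)·(10/3)²·(10-4)²·(3·(20/3)·10-(3·(20/3)+(10/3))·(10-4))/(6·10³·50000) = 7/6250 m
Superposition: y = Σ y_i = -16/3125 m ≈ -0.005120 m

y(4) = -16/3125 m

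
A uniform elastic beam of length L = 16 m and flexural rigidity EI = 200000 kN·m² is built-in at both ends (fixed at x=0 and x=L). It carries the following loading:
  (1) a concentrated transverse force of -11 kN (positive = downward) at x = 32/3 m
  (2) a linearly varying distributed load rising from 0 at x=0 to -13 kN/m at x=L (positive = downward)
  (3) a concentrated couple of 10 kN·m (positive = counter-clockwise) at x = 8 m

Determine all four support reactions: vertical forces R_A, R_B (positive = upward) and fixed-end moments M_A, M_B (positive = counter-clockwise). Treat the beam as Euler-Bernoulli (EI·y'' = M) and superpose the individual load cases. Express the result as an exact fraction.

R_A = -71527/2160 kN, M_A = -32797/270 kN·m, R_B = -176873/2160 kN, M_B = 52643/270 kN·m

Load 1 — point force P=-11 kN at a=32/3 m (b=L-a=16/3):
  R_A = Pb²(3a+b)/L³ = (-11)·(16/3)²·(3·(32/3)+(16/3))/16³ = -77/27 kN
  M_A = Pab²/L² = (-11)·(32/3)·(16/3)²/16² = -352/27 kN·m
  R_B = Pa²(a+3b)/L³ = (-11)·(32/3)²·((32/3)+3·(16/3))/16³ = -220/27 kN
  M_B = -Pa²b/L² = -(-11)·(32/3)²·(16/3)/16² = 704/27 kN·m
Load 2 — triangular load w₀=-13 kN/m (0→w₀ over full span):
  R_A = 3w₀L/20 = 3·(-13)·16/20 = -156/5 kN
  M_A = w₀L²/30 = (-13)·16²/30 = -1664/15 kN·m
  R_B = 7w₀L/20 = 7·(-13)·16/20 = -364/5 kN
  M_B = -w₀L²/20 = -(-13)·16²/20 = 832/5 kN·m
Load 3 — applied couple M₀=10 kN·m at a=8 m (b=L-a=8):
  R_A = 6M₀ab/L³ = 6·10·8·8/16³ = 15/16 kN
  M_A = M₀b(2a-b)/L² = 10·8·(2·8-8)/16² = 5/2 kN·m
  R_B = -6M₀ab/L³ = -6·10·8·8/16³ = -15/16 kN
  M_B = M₀a(2b-a)/L² = 10·8·(2·8-8)/16² = 5/2 kN·m
Superposition: R_A = -71527/2160 kN, M_A = -32797/270 kN·m, R_B = -176873/2160 kN, M_B = 52643/270 kN·m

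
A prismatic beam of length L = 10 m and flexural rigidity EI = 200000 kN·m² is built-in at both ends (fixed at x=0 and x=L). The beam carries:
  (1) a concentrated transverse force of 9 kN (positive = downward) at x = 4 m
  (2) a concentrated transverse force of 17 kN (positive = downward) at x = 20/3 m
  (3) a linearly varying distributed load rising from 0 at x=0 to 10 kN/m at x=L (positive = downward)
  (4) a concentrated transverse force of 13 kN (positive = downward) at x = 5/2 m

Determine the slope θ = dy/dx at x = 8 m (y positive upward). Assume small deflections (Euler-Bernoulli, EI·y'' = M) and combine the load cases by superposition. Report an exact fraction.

θ(8) = 2346863/5400000000 rad

Load 1 — point force P=9 kN at a=4 m (b=L-a=6):
  θ_1 = Pa²(L-x)(2bL-(3b+a)(L-x))/(2L³EI)  [x>a] = 9·4²·(10-8)·(2·6·10-(3·6+4)·(10-8))/(2·10³·200000) = 171/3125000 rad
Load 2 — point force P=17 kN at a=20/3 m (b=L-a=10/3):
  θ_2 = Pa²(L-x)(2bL-(3b+a)(L-x))/(2L³EI)  [x>a] = 17·(20/3)²·(10-8)·(2·(10/3)·10-(3·(10/3)+(20/3))·(10-8))/(2·10³·200000) = 17/135000 rad
Load 3 — triangular load w₀=10 kN/m (0→w₀ over full span):
  θ_3 = -w₀(2x(L-x)(L-2x)(x+2L)+x²(L-x)²)/(120LEI) = -10·(2·8·(10-8)·(10-2·8)·(8+2·10)+8²·(10-8)²)/(120·10·200000) = 2/9375 rad
Load 4 — point force P=13 kN at a=5/2 m (b=L-a=15/2):
  θ_4 = Pa²(L-x)(2bL-(3b+a)(L-x))/(2L³EI)  [x>a] = 13·(5/2)²·(10-8)·(2·(15/2)·10-(3·(15/2)+(5/2))·(10-8))/(2·10³·200000) = 13/320000 rad
Superposition: θ = Σ θ_i = 2346863/5400000000 rad ≈ 0.000435 rad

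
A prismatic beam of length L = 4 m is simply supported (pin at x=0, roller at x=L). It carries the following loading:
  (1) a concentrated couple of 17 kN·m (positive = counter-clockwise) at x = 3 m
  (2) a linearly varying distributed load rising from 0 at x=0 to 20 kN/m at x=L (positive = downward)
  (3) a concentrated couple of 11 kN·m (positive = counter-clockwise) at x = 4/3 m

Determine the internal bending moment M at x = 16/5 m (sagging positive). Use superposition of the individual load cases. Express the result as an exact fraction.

M(16/5) = 244/25 kN·m

Load 1 — applied couple M₀=17 kN·m at a=3 m (b=L-a=1):
  M_1 = M₀x/L - M₀  [x>a] = 17·(16/5)/4 - 17 = -17/5 kN·m
Load 2 — triangular load w₀=20 kN/m (0→w₀ over full span):
  M_2 = w₀Lx/6 - w₀x³/(6L) = 20·4·(16/5)/6 - 20·(16/5)³/(6·4) = 384/25 kN·m
Load 3 — applied couple M₀=11 kN·m at a=4/3 m (b=L-a=8/3):
  M_3 = M₀x/L - M₀  [x>a] = 11·(16/5)/4 - 11 = -11/5 kN·m
Superposition: M = Σ M_i = 244/25 kN·m ≈ 9.760000 kN·m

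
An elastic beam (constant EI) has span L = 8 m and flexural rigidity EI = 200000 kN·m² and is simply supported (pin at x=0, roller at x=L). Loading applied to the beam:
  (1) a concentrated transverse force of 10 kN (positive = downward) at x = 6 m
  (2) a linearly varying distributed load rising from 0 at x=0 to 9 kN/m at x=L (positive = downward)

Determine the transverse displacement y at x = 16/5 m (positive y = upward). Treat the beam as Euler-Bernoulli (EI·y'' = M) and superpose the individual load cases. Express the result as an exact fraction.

y(16/5) = -851591/585937500 m

Load 1 — point force P=10 kN at a=6 m (b=L-a=2):
  y_1 = -Pbx(L²-b²-x²)/(6LEI)  [x≤a] = -10·2·(16/5)·(8²-2²-(16/5)²)/(6·8·200000) = -311/937500 m
Load 2 — triangular load w₀=9 kN/m (0→w₀ over full span):
  y_2 = -w₀x(7L⁴-10L²x²+3x⁴)/(360LEI) = -9·(16/5)·(7·8⁴-10·8²·(16/5)²+3·(16/5)⁴)/(360·8·200000) = -54768/48828125 m
Superposition: y = Σ y_i = -851591/585937500 m ≈ -0.001453 m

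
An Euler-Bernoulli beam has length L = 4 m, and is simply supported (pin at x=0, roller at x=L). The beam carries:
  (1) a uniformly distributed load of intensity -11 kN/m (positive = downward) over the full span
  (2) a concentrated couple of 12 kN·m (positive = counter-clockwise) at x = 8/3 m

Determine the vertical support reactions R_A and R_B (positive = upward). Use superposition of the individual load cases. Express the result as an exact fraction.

Load 1 — uniform load w=-11 kN/m over full span:
  R_A = wL/2 = (-11)·4/2 = -22 kN
  R_B = wL/2 = (-11)·4/2 = -22 kN
Load 2 — applied couple M₀=12 kN·m at a=8/3 m (b=L-a=4/3):
  R_A = M₀/L = 12/4 = 3 kN
  R_B = -M₀/L = -12/4 = -3 kN
Superposition: R_A = -19 kN, R_B = -25 kN

R_A = -19 kN, R_B = -25 kN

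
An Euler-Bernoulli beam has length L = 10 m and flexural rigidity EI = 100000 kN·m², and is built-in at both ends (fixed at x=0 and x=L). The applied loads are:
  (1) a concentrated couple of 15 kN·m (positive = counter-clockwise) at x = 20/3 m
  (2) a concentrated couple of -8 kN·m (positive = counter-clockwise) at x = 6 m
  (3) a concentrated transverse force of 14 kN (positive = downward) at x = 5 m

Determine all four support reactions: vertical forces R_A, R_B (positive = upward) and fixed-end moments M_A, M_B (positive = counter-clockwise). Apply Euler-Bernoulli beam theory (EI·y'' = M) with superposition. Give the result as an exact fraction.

Load 1 — applied couple M₀=15 kN·m at a=20/3 m (b=L-a=10/3):
  R_A = 6M₀ab/L³ = 6·15·(20/3)·(10/3)/10³ = 2 kN
  M_A = M₀b(2a-b)/L² = 15·(10/3)·(2·(20/3)-(10/3))/10² = 5 kN·m
  R_B = -6M₀ab/L³ = -6·15·(20/3)·(10/3)/10³ = -2 kN
  M_B = M₀a(2b-a)/L² = 15·(20/3)·(2·(10/3)-(20/3))/10² = 0 kN·m
Load 2 — applied couple M₀=-8 kN·m at a=6 m (b=L-a=4):
  R_A = 6M₀ab/L³ = 6·(-8)·6·4/10³ = -144/125 kN
  M_A = M₀b(2a-b)/L² = (-8)·4·(2·6-4)/10² = -64/25 kN·m
  R_B = -6M₀ab/L³ = -6·(-8)·6·4/10³ = 144/125 kN
  M_B = M₀a(2b-a)/L² = (-8)·6·(2·4-6)/10² = -24/25 kN·m
Load 3 — point force P=14 kN at a=5 m (b=L-a=5):
  R_A = Pb²(3a+b)/L³ = 14·5²·(3·5+5)/10³ = 7 kN
  M_A = Pab²/L² = 14·5·5²/10² = 35/2 kN·m
  R_B = Pa²(a+3b)/L³ = 14·5²·(5+3·5)/10³ = 7 kN
  M_B = -Pa²b/L² = -14·5²·5/10² = -35/2 kN·m
Superposition: R_A = 981/125 kN, M_A = 997/50 kN·m, R_B = 769/125 kN, M_B = -923/50 kN·m

R_A = 981/125 kN, M_A = 997/50 kN·m, R_B = 769/125 kN, M_B = -923/50 kN·m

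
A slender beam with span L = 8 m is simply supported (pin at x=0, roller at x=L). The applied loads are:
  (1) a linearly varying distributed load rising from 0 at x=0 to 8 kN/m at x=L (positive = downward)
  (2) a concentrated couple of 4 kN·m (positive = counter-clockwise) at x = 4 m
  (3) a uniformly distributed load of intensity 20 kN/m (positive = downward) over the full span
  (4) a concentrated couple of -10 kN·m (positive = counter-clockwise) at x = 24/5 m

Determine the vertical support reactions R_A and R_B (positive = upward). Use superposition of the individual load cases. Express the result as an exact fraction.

R_A = 1079/12 kN, R_B = 1225/12 kN

Load 1 — triangular load w₀=8 kN/m (0→w₀ over full span):
  R_A = w₀L/6 = 8·8/6 = 32/3 kN
  R_B = w₀L/3 = 8·8/3 = 64/3 kN
Load 2 — applied couple M₀=4 kN·m at a=4 m (b=L-a=4):
  R_A = M₀/L = 4/8 = 1/2 kN
  R_B = -M₀/L = -4/8 = -1/2 kN
Load 3 — uniform load w=20 kN/m over full span:
  R_A = wL/2 = 20·8/2 = 80 kN
  R_B = wL/2 = 20·8/2 = 80 kN
Load 4 — applied couple M₀=-10 kN·m at a=24/5 m (b=L-a=16/5):
  R_A = M₀/L = (-10)/8 = -5/4 kN
  R_B = -M₀/L = -(-10)/8 = 5/4 kN
Superposition: R_A = 1079/12 kN, R_B = 1225/12 kN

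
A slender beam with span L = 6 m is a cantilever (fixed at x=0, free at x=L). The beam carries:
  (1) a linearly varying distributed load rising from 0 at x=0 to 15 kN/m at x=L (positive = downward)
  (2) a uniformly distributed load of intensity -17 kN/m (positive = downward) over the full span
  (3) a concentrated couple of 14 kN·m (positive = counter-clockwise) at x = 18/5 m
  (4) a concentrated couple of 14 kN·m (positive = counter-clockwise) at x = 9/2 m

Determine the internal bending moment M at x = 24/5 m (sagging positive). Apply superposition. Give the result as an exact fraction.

Load 1 — triangular load w₀=15 kN/m (0→w₀ over full span):
  M_1 = w₀Lx/2 - w₀L²/3 - w₀x³/(6L) = 15·6·(24/5)/2 - 15·6²/3 - 15·(24/5)³/(6·6) = -252/25 kN·m
Load 2 — uniform load w=-17 kN/m over full span:
  M_2 = -w(L-x)²/2 = -(-17)·(6-(24/5))²/2 = 306/25 kN·m
Load 3 — applied couple M₀=14 kN·m at a=18/5 m (b=L-a=12/5):
  M_3 = 0  [x>a] = 0 kN·m
Load 4 — applied couple M₀=14 kN·m at a=9/2 m (b=L-a=3/2):
  M_4 = 0  [x>a] = 0 kN·m
Superposition: M = Σ M_i = 54/25 kN·m ≈ 2.160000 kN·m

M(24/5) = 54/25 kN·m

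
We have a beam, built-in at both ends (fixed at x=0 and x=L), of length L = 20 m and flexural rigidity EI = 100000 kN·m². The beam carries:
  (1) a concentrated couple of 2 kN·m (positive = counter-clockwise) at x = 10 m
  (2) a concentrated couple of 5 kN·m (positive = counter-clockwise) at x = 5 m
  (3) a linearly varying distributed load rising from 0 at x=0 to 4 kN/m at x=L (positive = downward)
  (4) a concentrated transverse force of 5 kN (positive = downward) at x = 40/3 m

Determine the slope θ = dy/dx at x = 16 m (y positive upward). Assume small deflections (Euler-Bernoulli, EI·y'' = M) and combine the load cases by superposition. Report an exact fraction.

θ(16) = 2723/1687500 rad

Load 1 — applied couple M₀=2 kN·m at a=10 m (b=L-a=10):
  θ_1 = (R_Ax²/2 - M_Ax - M₀(x-a))/EI  [x>a] with R_A=3/20, M_A=1/2 = ((3/20)·16²/2 - (1/2)·16 - 2·(16-10))/100000 = -1/125000 rad
Load 2 — applied couple M₀=5 kN·m at a=5 m (b=L-a=15):
  θ_2 = (R_Ax²/2 - M_Ax - M₀(x-a))/EI  [x>a] with R_A=9/32, M_A=-15/16 = ((9/32)·16²/2 - (-15/16)·16 - 5·(16-5))/100000 = -1/25000 rad
Load 3 — triangular load w₀=4 kN/m (0→w₀ over full span):
  θ_3 = -w₀(2x(L-x)(L-2x)(x+2L)+x²(L-x)²)/(120LEI) = -4·(2·16·(20-16)·(20-2·16)·(16+2·20)+16²·(20-16)²)/(120·20·100000) = 64/46875 rad
Load 4 — point force P=5 kN at a=40/3 m (b=L-a=20/3):
  θ_4 = Pa²(L-x)(2bL-(3b+a)(L-x))/(2L³EI)  [x>a] = 5·(40/3)²·(20-16)·(2·(20/3)·20-(3·(20/3)+(40/3))·(20-16))/(2·20³·100000) = 1/3375 rad
Superposition: θ = Σ θ_i = 2723/1687500 rad ≈ 0.001614 rad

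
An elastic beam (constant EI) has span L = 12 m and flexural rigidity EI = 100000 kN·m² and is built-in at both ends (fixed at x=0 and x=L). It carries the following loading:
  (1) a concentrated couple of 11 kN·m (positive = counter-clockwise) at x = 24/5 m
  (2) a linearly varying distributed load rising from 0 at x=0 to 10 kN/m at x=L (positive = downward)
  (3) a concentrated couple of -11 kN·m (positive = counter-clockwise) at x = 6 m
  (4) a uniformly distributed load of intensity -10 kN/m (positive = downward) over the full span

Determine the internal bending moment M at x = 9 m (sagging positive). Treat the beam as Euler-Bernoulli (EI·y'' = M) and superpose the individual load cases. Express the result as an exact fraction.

Load 1 — applied couple M₀=11 kN·m at a=24/5 m (b=L-a=36/5):
  M_1 = R_Ax - M_A - M₀  [x>a] with R_A=33/25, M_A=33/25 = (33/25)·9 - (33/25) - 11 = -11/25 kN·m
Load 2 — triangular load w₀=10 kN/m (0→w₀ over full span):
  M_2 = 3w₀Lx/20 - w₀L²/30 - w₀x³/(6L) = 3·10·12·9/20 - 10·12²/30 - 10·9³/(6·12) = 51/4 kN·m
Load 3 — applied couple M₀=-11 kN·m at a=6 m (b=L-a=6):
  M_3 = R_Ax - M_A - M₀  [x>a] with R_A=-11/8, M_A=-11/4 = (-11/8)·9 - (-11/4) - (-11) = 11/8 kN·m
Load 4 — uniform load w=-10 kN/m over full span:
  M_4 = wLx/2 - wL²/12 - wx²/2 = (-10)·12·9/2 - (-10)·12²/12 - (-10)·9²/2 = -15 kN·m
Superposition: M = Σ M_i = -263/200 kN·m ≈ -1.315000 kN·m

M(9) = -263/200 kN·m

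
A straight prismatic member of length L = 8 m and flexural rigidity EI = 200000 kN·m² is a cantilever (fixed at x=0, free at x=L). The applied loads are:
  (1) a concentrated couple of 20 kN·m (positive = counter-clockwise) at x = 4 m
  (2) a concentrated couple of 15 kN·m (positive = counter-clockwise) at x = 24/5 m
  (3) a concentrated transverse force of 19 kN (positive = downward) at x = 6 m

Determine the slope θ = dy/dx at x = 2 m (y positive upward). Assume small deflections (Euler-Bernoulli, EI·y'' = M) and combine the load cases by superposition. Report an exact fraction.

Load 1 — applied couple M₀=20 kN·m at a=4 m (b=L-a=4):
  θ_1 = M₀x/EI  [x≤a] = 20·2/200000 = 1/5000 rad
Load 2 — applied couple M₀=15 kN·m at a=24/5 m (b=L-a=16/5):
  θ_2 = M₀x/EI  [x≤a] = 15·2/200000 = 3/20000 rad
Load 3 — point force P=19 kN at a=6 m (b=L-a=2):
  θ_3 = -Px(2a-x)/(2EI)  [x≤a] = -19·2·(2·6-2)/(2·200000) = -19/20000 rad
Superposition: θ = Σ θ_i = -3/5000 rad ≈ -0.000600 rad

θ(2) = -3/5000 rad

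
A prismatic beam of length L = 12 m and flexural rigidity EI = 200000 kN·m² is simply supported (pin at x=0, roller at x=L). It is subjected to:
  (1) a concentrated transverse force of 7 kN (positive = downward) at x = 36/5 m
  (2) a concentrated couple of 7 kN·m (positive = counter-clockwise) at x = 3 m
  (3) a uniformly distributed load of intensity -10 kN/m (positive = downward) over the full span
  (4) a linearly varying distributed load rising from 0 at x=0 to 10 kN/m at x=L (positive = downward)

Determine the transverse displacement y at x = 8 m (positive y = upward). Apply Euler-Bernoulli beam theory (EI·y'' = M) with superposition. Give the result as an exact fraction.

Load 1 — point force P=7 kN at a=36/5 m (b=L-a=24/5):
  y_1 = -Pa(L-x)(2Lx-a²-x²)/(6LEI)  [x>a] = -7·(36/5)·(12-8)·(2·12·8-(36/5)²-8²)/(6·12·200000) = -833/781250 m
Load 2 — applied couple M₀=7 kN·m at a=3 m (b=L-a=9):
  y_2 = (M₀x³/(6L)-M₀(x-a)²/2+C₁x)/EI  [x>a] with C₁=M₀(3b²-L²)/(6L)=77/8 = (7·8³/(6·12)-7·(8-3)²/2+(77/8)·8)/200000 = 707/3600000 m
Load 3 — uniform load w=-10 kN/m over full span:
  y_3 = -wx(L³-2Lx²+x³)/(24EI) = -(-10)·8·(12³-2·12·8²+8³)/(24·200000) = 22/1875 m
Load 4 — triangular load w₀=10 kN/m (0→w₀ over full span):
  y_4 = -w₀x(7L⁴-10L²x²+3x⁴)/(360LEI) = -10·8·(7·12⁴-10·12²·8²+3·8⁴)/(360·12·200000) = -34/5625 m
Superposition: y = Σ y_i = 2168567/450000000 m ≈ 0.004819 m

y(8) = 2168567/450000000 m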